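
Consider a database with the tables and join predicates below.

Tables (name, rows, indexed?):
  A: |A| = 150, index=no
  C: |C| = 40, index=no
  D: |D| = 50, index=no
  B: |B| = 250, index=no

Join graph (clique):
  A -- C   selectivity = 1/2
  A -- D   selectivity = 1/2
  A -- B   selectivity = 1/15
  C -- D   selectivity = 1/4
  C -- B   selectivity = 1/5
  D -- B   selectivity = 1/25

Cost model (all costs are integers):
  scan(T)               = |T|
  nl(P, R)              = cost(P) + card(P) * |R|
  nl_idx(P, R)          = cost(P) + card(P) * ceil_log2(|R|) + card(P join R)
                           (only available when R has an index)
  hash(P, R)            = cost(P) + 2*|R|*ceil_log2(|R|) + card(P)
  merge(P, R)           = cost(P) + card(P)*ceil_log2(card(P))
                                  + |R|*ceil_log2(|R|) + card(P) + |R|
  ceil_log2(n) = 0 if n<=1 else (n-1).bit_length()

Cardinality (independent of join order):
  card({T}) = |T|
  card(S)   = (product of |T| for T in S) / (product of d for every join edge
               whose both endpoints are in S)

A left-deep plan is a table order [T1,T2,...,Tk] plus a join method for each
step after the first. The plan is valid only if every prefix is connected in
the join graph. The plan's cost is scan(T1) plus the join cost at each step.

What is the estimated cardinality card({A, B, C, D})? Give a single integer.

2500

Tables in S: A(150), B(250), C(40), D(50)
Edges inside S: A-C(d=2), A-D(d=2), A-B(d=15), C-D(d=4), C-B(d=5), D-B(d=25)
numerator = 150 * 250 * 40 * 50 = 75000000
denominator = 2 * 2 * 15 * 4 * 5 * 25 = 30000
card(S) = 75000000 / 30000 = 2500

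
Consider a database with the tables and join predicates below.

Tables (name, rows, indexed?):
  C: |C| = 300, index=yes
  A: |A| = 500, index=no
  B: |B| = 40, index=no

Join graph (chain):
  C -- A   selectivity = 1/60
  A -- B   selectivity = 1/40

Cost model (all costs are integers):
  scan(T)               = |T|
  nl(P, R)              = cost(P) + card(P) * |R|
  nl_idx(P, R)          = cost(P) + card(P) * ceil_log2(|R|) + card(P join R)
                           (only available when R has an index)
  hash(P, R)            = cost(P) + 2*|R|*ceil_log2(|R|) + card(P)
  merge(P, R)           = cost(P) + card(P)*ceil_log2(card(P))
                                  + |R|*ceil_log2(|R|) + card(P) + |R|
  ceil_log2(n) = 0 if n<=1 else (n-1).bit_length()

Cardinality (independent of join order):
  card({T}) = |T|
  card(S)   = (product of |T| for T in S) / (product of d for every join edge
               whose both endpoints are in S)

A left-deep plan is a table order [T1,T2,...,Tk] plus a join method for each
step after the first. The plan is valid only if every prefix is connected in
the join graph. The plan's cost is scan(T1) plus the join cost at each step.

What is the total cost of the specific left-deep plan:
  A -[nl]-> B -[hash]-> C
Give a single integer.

step 1: scan A: cost=500, card=500
step 2: join B via nl
    card(P join B) = 500*40/(40) = 500
    cost = 500 + 500*40 = 20500
step 3: join C via hash
    card(P join C) = 500*300/(60) = 2500
    cost = 20500 + 2*300*9 + 500 = 26400

26400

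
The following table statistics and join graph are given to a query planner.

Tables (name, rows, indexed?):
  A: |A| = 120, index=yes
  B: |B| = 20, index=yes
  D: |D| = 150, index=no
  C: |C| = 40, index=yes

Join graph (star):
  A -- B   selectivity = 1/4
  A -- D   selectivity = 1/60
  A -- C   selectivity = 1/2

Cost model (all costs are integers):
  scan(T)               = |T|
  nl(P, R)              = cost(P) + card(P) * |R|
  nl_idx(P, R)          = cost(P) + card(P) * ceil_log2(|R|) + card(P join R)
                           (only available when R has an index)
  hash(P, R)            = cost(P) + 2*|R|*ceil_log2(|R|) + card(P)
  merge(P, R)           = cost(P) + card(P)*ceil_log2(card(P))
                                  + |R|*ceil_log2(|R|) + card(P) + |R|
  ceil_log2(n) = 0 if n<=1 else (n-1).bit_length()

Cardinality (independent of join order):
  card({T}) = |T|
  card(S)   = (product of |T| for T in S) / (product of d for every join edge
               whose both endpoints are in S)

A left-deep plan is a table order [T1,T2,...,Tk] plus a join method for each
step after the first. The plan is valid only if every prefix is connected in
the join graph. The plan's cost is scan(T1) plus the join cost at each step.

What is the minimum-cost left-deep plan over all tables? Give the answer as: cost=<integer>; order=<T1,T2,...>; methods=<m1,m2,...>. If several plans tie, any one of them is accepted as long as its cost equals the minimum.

Selinger DP (subsets sized 1..n):
  {A}: scan cost=120, card=120
  {B}: scan cost=20, card=20
  {D}: scan cost=150, card=150
  {C}: scan cost=40, card=40
  {AB}: card=600; try (B,hash)→440, (A,nl_idx)→760, (A,merge)→1100, (B,merge)→1200, (B,nl_idx)→1320, (A,hash)→1720 …(+2); best=440 via (B,hash)
  {AD}: card=300; try (A,nl_idx)→1500, (A,hash)→1980, (D,merge)→2430, (A,merge)→2460, (D,hash)→2640, (D,nl)→18120 …(+1); best=1500 via (A,nl_idx)
  {AC}: card=2400; try (C,hash)→720, (A,merge)→1280, (C,merge)→1360, (A,hash)→1760, (A,nl_idx)→2720, (C,nl_idx)→3240 …(+2); best=720 via (C,hash)
  {ABD}: card=1500; try (B,hash)→2000, (D,hash)→3440, (B,nl_idx)→4500, (B,merge)→4620, (B,nl)→7500, (D,merge)→8390 …(+1); best=2000 via (B,hash)
  {ABC}: card=12000; try (C,hash)→1520, (B,hash)→3320, (C,merge)→7320, (C,nl_idx)→16040, (C,nl)→24440, (B,nl_idx)→24720 …(+2); best=1520 via (C,hash)
  {ACD}: card=6000; try (C,hash)→2280, (C,merge)→4780, (D,hash)→5520, (C,nl_idx)→9300, (C,nl)→13500, (D,merge)→33270 …(+1); best=2280 via (C,hash)
  {ABCD}: card=30000; try (C,hash)→3980, (B,hash)→8480, (D,hash)→15920, (C,merge)→20280, (C,nl_idx)→41000, (C,nl)→62000 …(+5); best=3980 via (C,hash)

cost=3980; order=D,A,B,C; methods=nl_idx,hash,hash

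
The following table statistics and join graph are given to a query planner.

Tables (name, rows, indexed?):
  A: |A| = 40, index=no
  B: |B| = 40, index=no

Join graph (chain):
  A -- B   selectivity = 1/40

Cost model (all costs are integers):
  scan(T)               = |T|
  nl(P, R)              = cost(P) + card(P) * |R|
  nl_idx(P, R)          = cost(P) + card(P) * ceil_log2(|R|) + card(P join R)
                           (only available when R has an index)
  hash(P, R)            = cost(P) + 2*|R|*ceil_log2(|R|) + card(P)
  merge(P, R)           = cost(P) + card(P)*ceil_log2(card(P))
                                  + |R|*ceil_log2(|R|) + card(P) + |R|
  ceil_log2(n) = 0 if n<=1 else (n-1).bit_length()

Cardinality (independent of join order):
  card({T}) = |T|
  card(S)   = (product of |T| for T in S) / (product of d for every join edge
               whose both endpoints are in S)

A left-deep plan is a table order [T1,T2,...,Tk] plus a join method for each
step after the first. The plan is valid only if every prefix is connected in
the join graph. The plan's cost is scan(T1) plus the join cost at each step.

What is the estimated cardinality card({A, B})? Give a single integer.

40

Tables in S: A(40), B(40)
Edges inside S: A-B(d=40)
numerator = 40 * 40 = 1600
denominator = 40 = 40
card(S) = 1600 / 40 = 40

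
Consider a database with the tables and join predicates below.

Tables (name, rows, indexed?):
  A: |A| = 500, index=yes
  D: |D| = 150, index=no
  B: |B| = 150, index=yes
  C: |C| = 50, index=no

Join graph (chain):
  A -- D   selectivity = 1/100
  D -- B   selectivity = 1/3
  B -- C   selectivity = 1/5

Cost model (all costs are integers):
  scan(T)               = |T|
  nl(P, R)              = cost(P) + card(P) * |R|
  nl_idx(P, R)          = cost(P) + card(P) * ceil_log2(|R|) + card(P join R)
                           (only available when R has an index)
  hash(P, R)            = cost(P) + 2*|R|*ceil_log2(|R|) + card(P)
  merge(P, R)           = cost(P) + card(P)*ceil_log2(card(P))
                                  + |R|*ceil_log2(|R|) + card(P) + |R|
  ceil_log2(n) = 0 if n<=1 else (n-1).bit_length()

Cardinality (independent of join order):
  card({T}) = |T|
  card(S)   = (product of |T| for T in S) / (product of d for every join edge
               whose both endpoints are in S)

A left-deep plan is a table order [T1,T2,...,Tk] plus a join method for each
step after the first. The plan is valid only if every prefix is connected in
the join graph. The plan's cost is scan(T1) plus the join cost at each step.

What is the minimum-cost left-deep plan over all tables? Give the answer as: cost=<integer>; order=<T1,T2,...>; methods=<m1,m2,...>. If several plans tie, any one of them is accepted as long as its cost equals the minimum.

Selinger DP (subsets sized 1..n):
  {A}: scan cost=500, card=500
  {D}: scan cost=150, card=150
  {B}: scan cost=150, card=150
  {C}: scan cost=50, card=50
  {AD}: card=750; try (A,nl_idx)→2250, (D,hash)→3400, (A,merge)→6500, (D,merge)→6850, (A,hash)→9300, (A,nl)→75150 …(+1); best=2250 via (A,nl_idx)
  {BD}: card=7500; try (D,hash)→2700, (B,hash)→2700, (D,merge)→2850, (B,merge)→2850, (B,nl_idx)→8850, (D,nl)→22650 …(+1); best=2700 via (D,hash)
  {BC}: card=1500; try (C,hash)→900, (B,merge)→1750, (C,merge)→1850, (B,nl_idx)→1950, (B,hash)→2500, (B,nl)→7550 …(+1); best=900 via (C,hash)
  {ABD}: card=37500; try (B,hash)→5400, (B,merge)→11850, (A,hash)→19200, (B,nl_idx)→45750, (A,nl_idx)→107700, (A,merge)→112700 …(+2); best=5400 via (B,hash)
  {BCD}: card=75000; try (D,hash)→4800, (C,hash)→10800, (D,merge)→20250, (C,merge)→108050, (D,nl)→225900, (C,nl)→377700; best=4800 via (D,hash)
  {ABCD}: card=375000; try (C,hash)→43500, (A,hash)→88800, (C,merge)→643250, (A,nl_idx)→1054800, (A,merge)→1359800, (C,nl)→1880400 …(+1); best=43500 via (C,hash)

cost=43500; order=D,A,B,C; methods=nl_idx,hash,hash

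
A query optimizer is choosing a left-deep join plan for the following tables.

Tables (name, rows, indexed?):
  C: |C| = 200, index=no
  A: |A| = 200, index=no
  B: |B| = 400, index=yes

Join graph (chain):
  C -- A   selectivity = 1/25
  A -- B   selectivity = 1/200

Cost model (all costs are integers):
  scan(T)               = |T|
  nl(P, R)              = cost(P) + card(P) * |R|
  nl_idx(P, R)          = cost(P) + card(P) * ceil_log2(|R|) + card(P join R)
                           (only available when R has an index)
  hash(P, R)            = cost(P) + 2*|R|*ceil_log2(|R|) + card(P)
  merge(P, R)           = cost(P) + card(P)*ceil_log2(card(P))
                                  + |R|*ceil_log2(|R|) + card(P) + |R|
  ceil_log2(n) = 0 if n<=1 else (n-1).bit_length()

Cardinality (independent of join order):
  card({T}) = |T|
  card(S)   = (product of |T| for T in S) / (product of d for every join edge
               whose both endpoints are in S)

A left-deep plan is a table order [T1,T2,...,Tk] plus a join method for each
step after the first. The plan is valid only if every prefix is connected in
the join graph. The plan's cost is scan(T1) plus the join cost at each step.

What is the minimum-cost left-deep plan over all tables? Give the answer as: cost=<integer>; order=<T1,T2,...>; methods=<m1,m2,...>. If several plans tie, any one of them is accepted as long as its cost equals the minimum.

cost=6000; order=A,B,C; methods=nl_idx,hash

Selinger DP (subsets sized 1..n):
  {C}: scan cost=200, card=200
  {A}: scan cost=200, card=200
  {B}: scan cost=400, card=400
  {AC}: card=1600; try (C,hash)→3600, (A,hash)→3600, (C,merge)→3800, (A,merge)→3800, (C,nl)→40200, (A,nl)→40200; best=3600 via (C,hash)
  {AB}: card=400; try (B,nl_idx)→2400, (A,hash)→4000, (B,merge)→6000, (A,merge)→6200, (B,hash)→7600, (B,nl)→80200 …(+1); best=2400 via (B,nl_idx)
  {ABC}: card=3200; try (C,hash)→6000, (C,merge)→8200, (B,hash)→12400, (B,nl_idx)→21200, (B,merge)→26800, (C,nl)→82400 …(+1); best=6000 via (C,hash)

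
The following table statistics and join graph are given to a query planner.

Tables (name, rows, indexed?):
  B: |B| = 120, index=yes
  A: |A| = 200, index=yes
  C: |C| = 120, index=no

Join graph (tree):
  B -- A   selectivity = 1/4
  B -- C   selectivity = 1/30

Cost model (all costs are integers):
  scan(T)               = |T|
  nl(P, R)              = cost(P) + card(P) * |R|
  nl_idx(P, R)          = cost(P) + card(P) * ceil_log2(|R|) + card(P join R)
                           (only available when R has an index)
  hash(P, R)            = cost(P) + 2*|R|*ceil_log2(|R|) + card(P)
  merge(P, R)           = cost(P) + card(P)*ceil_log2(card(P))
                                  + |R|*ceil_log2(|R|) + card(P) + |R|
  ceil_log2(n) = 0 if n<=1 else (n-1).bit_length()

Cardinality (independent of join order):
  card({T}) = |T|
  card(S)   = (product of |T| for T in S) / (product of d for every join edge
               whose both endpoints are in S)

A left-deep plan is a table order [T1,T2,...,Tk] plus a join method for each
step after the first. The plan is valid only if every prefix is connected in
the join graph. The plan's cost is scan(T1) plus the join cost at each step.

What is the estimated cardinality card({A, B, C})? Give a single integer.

Tables in S: A(200), B(120), C(120)
Edges inside S: B-A(d=4), B-C(d=30)
numerator = 200 * 120 * 120 = 2880000
denominator = 4 * 30 = 120
card(S) = 2880000 / 120 = 24000

24000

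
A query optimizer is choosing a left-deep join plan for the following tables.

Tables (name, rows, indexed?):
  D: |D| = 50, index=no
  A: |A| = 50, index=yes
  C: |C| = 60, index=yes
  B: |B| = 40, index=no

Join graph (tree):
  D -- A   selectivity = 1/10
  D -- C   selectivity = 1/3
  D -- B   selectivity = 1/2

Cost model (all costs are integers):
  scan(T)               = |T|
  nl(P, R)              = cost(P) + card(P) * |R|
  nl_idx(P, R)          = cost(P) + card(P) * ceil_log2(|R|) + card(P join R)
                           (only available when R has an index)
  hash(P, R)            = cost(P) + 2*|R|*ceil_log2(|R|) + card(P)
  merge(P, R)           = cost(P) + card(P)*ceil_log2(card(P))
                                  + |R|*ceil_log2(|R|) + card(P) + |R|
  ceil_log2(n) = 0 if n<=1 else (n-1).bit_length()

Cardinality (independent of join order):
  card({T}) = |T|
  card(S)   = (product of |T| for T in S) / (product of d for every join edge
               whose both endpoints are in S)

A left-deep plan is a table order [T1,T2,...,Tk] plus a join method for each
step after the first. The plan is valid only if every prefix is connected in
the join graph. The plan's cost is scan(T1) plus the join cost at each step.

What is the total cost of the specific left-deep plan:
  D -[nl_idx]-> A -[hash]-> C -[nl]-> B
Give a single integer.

step 1: scan D: cost=50, card=50
step 2: join A via nl_idx
    card(P join A) = 50*50/(10) = 250
    cost = 50 + 50*6 + 250 = 600
step 3: join C via hash
    card(P join C) = 250*60/(3) = 5000
    cost = 600 + 2*60*6 + 250 = 1570
step 4: join B via nl
    card(P join B) = 5000*40/(2) = 100000
    cost = 1570 + 5000*40 = 201570

201570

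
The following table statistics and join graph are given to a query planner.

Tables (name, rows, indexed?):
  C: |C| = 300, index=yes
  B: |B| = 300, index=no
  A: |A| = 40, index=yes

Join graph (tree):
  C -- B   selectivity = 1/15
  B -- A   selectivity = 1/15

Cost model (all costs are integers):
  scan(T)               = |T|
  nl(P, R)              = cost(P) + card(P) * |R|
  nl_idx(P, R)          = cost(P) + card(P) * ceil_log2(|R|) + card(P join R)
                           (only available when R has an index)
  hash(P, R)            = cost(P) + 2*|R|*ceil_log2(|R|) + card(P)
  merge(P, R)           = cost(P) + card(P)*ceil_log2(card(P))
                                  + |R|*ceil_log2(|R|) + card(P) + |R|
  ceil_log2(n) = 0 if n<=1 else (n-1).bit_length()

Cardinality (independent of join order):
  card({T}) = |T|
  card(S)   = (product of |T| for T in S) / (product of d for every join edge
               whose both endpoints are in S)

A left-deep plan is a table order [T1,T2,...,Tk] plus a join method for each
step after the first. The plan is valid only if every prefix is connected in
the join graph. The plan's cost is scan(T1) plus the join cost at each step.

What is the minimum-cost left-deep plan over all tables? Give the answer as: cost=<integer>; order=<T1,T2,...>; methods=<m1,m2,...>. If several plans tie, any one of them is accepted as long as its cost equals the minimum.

Selinger DP (subsets sized 1..n):
  {C}: scan cost=300, card=300
  {B}: scan cost=300, card=300
  {A}: scan cost=40, card=40
  {BC}: card=6000; try (C,hash)→6000, (B,hash)→6000, (C,merge)→6300, (B,merge)→6300, (C,nl_idx)→9000, (C,nl)→90300 …(+1); best=6000 via (C,hash)
  {AB}: card=800; try (A,hash)→1080, (A,nl_idx)→2900, (B,merge)→3320, (A,merge)→3580, (B,hash)→5480, (B,nl)→12040 …(+1); best=1080 via (A,hash)
  {ABC}: card=16000; try (C,hash)→7280, (A,hash)→12480, (C,merge)→12880, (C,nl_idx)→24280, (A,nl_idx)→58000, (A,merge)→90280 …(+2); best=7280 via (C,hash)

cost=7280; order=B,A,C; methods=hash,hash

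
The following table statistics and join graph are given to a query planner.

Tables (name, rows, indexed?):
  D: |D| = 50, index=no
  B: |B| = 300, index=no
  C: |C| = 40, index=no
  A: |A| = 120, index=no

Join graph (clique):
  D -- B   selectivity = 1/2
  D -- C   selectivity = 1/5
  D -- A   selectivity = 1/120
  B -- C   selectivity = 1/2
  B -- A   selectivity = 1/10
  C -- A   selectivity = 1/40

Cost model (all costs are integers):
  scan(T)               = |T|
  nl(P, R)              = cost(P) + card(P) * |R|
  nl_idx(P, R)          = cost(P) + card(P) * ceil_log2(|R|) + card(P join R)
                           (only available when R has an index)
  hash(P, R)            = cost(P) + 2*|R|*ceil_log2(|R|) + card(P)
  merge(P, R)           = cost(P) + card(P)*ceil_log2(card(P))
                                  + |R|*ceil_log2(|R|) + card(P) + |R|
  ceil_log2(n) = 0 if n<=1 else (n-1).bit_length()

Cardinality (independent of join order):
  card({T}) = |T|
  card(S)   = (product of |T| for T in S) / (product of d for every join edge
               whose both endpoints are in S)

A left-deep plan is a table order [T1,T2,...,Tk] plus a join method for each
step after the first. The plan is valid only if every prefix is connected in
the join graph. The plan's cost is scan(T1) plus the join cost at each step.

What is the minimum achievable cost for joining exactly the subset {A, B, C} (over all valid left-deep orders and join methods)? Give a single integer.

4680

Selinger DP over subsets of {A,B,C}:
  {B}: scan cost=300, card=300
  {C}: scan cost=40, card=40
  {A}: scan cost=120, card=120
  {BC}: card=6000; try (C,hash)→1080, (B,merge)→3320, (C,merge)→3580, (B,hash)→5480, (B,nl)→12040, (C,nl)→12300; best=1080 via (C,hash)
  {AB}: card=3600; try (A,hash)→2280, (B,merge)→4080, (A,merge)→4260, (B,hash)→5640, (B,nl)→36120, (A,nl)→36300; best=2280 via (A,hash)
  {AC}: card=120; try (C,hash)→720, (A,merge)→1280, (C,merge)→1360, (A,hash)→1760, (A,nl)→4840, (C,nl)→4920; best=720 via (C,hash)
  {ABC}: card=1800; try (B,merge)→4680, (B,hash)→6240, (C,hash)→6360, (A,hash)→8760, (B,nl)→36720, (C,merge)→49360 …(+3); best=4680 via (B,merge)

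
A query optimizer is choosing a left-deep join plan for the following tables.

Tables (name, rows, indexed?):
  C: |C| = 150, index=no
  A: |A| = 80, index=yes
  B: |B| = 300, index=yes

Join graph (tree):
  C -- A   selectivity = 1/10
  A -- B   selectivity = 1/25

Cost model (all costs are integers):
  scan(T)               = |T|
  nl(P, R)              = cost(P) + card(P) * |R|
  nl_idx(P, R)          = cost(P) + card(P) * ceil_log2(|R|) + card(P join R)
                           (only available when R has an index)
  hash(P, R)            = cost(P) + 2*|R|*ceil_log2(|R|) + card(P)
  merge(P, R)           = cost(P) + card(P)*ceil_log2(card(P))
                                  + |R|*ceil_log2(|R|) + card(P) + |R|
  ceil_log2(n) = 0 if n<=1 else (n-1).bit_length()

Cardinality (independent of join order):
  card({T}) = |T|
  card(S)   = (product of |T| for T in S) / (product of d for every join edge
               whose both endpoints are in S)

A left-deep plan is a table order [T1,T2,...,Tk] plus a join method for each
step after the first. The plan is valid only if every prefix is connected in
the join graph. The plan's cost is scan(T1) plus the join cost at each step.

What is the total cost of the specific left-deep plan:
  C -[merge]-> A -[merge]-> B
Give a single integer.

step 1: scan C: cost=150, card=150
step 2: join A via merge
    card(P join A) = 150*80/(10) = 1200
    cost = 150 + 150*8 + 80*7 + 150 + 80 = 2140
step 3: join B via merge
    card(P join B) = 1200*300/(25) = 14400
    cost = 2140 + 1200*11 + 300*9 + 1200 + 300 = 19540

19540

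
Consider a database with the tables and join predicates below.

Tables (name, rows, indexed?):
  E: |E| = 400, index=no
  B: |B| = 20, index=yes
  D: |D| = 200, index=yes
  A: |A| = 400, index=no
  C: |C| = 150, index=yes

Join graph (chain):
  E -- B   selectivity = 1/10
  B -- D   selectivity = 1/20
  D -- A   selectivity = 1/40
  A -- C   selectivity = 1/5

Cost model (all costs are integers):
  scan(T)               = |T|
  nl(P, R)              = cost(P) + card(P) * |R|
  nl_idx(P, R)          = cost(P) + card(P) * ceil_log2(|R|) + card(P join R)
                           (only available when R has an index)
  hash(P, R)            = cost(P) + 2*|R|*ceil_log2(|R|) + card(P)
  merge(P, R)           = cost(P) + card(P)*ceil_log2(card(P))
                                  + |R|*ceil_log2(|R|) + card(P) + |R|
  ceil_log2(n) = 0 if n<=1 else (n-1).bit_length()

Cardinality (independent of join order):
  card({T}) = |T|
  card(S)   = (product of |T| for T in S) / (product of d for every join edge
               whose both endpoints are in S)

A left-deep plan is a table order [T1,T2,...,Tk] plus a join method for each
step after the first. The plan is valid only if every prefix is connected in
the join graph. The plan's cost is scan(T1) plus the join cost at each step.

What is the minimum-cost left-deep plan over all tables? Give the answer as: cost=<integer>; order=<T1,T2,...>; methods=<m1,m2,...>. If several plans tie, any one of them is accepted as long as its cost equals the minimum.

Selinger DP (subsets sized 1..n):
  {E}: scan cost=400, card=400
  {B}: scan cost=20, card=20
  {D}: scan cost=200, card=200
  {A}: scan cost=400, card=400
  {C}: scan cost=150, card=150
  {BE}: card=800; try (B,hash)→1000, (B,nl_idx)→3200, (E,merge)→4140, (B,merge)→4520, (E,hash)→7240, (E,nl)→8020 …(+1); best=1000 via (B,hash)
  {BD}: card=200; try (D,nl_idx)→380, (B,hash)→600, (B,nl_idx)→1400, (D,merge)→1940, (B,merge)→2120, (D,hash)→3240 …(+2); best=380 via (D,nl_idx)
  {AD}: card=2000; try (D,hash)→4000, (D,nl_idx)→5600, (A,merge)→6000, (D,merge)→6200, (A,hash)→7600, (A,nl)→80200 …(+1); best=4000 via (D,hash)
  {AC}: card=12000; try (C,hash)→3200, (A,merge)→5500, (C,merge)→5750, (A,hash)→7500, (C,nl_idx)→15600, (A,nl)→60150 …(+1); best=3200 via (C,hash)
  {BDE}: card=8000; try (D,hash)→5000, (E,merge)→6180, (E,hash)→7780, (D,merge)→11600, (D,nl_idx)→15400, (E,nl)→80380 …(+1); best=5000 via (D,hash)
  {ABD}: card=2000; try (A,merge)→6180, (B,hash)→6200, (A,hash)→7780, (B,nl_idx)→16000, (B,merge)→28120, (B,nl)→44000 …(+1); best=6180 via (A,merge)
  {ACD}: card=60000; try (C,hash)→8400, (D,hash)→18400, (C,merge)→29350, (C,nl_idx)→80000, (D,nl_idx)→159200, (D,merge)→185000 …(+2); best=8400 via (C,hash)
  {ABDE}: card=80000; try (E,hash)→15380, (A,hash)→20200, (E,merge)→34180, (A,merge)→121000, (E,nl)→806180, (A,nl)→3205000; best=15380 via (E,hash)
  {ABCD}: card=60000; try (C,hash)→10580, (C,merge)→31530, (B,hash)→68600, (C,nl_idx)→82180, (C,nl)→306180, (B,nl_idx)→368400 …(+2); best=10580 via (C,hash)
  {ABCDE}: card=2400000; try (E,hash)→77780, (C,hash)→97780, (E,merge)→1034580, (C,merge)→1456730, (C,nl_idx)→3055380, (C,nl)→12015380 …(+1); best=77780 via (E,hash)

cost=77780; order=B,D,A,C,E; methods=nl_idx,merge,hash,hash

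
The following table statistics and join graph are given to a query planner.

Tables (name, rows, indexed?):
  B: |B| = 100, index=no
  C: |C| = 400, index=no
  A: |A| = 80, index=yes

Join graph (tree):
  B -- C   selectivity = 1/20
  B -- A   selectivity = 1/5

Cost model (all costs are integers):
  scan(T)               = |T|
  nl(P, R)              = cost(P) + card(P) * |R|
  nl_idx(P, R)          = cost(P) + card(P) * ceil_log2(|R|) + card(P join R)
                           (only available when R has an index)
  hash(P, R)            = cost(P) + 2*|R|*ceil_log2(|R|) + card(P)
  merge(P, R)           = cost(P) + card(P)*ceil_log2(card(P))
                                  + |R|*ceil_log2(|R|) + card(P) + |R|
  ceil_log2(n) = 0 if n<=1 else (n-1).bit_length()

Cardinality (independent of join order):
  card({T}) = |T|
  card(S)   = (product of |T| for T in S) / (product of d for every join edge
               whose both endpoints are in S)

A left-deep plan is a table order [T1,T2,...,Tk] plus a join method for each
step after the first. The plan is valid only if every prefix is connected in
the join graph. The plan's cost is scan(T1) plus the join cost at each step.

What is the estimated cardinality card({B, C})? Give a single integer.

2000

Tables in S: B(100), C(400)
Edges inside S: B-C(d=20)
numerator = 100 * 400 = 40000
denominator = 20 = 20
card(S) = 40000 / 20 = 2000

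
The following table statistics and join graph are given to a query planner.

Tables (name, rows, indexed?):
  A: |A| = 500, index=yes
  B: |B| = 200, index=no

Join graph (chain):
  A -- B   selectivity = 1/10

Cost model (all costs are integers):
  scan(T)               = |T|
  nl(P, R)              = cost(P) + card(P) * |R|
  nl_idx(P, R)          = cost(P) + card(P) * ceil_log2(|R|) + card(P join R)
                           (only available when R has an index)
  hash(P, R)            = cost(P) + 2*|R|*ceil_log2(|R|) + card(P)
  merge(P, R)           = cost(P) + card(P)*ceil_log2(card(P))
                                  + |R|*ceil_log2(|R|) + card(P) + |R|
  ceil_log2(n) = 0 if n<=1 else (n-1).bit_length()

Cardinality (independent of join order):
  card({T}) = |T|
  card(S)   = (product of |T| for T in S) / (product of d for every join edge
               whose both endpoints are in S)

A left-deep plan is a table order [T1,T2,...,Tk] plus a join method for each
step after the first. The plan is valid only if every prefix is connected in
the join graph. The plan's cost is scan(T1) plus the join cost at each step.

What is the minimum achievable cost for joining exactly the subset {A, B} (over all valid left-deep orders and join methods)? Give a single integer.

4200

Selinger DP over subsets of {A,B}:
  {A}: scan cost=500, card=500
  {B}: scan cost=200, card=200
  {AB}: card=10000; try (B,hash)→4200, (A,merge)→7000, (B,merge)→7300, (A,hash)→9400, (A,nl_idx)→12000, (A,nl)→100200 …(+1); best=4200 via (B,hash)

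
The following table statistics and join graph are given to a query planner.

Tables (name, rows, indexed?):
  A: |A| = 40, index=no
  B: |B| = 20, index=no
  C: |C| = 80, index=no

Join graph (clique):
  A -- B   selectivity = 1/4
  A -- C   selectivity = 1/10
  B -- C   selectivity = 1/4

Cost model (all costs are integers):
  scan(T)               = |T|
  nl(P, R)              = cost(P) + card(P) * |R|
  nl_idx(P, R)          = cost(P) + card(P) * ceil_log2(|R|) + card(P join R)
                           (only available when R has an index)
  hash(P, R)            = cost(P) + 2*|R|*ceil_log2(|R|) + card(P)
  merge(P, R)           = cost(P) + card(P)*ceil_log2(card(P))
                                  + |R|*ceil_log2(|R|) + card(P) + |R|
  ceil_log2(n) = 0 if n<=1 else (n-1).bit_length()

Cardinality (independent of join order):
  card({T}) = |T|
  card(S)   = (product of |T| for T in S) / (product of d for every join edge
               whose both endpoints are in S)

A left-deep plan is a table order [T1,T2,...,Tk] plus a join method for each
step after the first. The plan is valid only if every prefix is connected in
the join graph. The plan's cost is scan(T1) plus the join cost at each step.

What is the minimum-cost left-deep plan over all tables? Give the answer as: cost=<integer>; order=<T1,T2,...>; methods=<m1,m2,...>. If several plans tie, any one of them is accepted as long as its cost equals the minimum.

Selinger DP (subsets sized 1..n):
  {A}: scan cost=40, card=40
  {B}: scan cost=20, card=20
  {C}: scan cost=80, card=80
  {AB}: card=200; try (B,hash)→280, (A,merge)→420, (B,merge)→440, (A,hash)→520, (A,nl)→820, (B,nl)→840; best=280 via (B,hash)
  {AC}: card=320; try (A,hash)→640, (C,merge)→960, (A,merge)→1000, (C,hash)→1200, (C,nl)→3240, (A,nl)→3280; best=640 via (A,hash)
  {BC}: card=400; try (B,hash)→360, (C,merge)→780, (B,merge)→840, (C,hash)→1160, (C,nl)→1620, (B,nl)→1680; best=360 via (B,hash)
  {ABC}: card=400; try (B,hash)→1160, (A,hash)→1240, (C,hash)→1600, (C,merge)→2720, (B,merge)→3960, (A,merge)→4640 …(+3); best=1160 via (B,hash)

cost=1160; order=C,A,B; methods=hash,hash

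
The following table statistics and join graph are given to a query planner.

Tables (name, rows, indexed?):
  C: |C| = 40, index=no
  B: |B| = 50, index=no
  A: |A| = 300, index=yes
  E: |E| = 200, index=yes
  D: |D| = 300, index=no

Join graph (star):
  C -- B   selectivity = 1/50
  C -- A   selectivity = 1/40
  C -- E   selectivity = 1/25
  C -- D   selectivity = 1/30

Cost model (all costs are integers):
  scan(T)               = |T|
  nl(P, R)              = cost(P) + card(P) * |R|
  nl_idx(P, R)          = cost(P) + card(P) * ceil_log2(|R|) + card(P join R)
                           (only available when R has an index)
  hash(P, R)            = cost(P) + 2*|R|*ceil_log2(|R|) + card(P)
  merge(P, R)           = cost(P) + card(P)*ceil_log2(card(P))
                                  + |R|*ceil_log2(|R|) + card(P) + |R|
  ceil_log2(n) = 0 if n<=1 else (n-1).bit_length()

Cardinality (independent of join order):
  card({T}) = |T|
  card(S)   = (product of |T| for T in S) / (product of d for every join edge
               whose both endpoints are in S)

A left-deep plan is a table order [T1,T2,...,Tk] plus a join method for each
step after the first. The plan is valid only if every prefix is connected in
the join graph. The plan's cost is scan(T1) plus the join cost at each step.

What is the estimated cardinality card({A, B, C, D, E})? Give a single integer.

24000

Tables in S: A(300), B(50), C(40), D(300), E(200)
Edges inside S: C-B(d=50), C-A(d=40), C-E(d=25), C-D(d=30)
numerator = 300 * 50 * 40 * 300 * 200 = 36000000000
denominator = 50 * 40 * 25 * 30 = 1500000
card(S) = 36000000000 / 1500000 = 24000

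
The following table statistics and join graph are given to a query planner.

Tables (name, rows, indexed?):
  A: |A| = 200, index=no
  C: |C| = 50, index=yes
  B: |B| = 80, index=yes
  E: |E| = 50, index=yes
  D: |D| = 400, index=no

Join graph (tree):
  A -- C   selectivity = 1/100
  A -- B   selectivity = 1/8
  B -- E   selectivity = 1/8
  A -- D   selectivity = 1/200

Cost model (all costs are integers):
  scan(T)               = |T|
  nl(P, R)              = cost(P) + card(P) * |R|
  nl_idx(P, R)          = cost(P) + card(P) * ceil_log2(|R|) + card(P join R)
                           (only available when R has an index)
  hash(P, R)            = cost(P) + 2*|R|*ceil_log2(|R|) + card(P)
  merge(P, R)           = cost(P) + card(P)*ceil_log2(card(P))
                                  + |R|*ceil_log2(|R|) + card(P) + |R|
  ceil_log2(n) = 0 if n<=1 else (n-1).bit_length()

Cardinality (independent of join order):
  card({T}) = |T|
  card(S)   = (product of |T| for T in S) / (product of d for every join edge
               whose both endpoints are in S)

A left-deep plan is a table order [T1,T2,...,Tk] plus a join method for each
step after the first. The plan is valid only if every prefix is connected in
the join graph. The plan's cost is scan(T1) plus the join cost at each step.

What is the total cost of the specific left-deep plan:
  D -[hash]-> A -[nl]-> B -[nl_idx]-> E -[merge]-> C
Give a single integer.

step 1: scan D: cost=400, card=400
step 2: join A via hash
    card(P join A) = 400*200/(200) = 400
    cost = 400 + 2*200*8 + 400 = 4000
step 3: join B via nl
    card(P join B) = 400*80/(8) = 4000
    cost = 4000 + 400*80 = 36000
step 4: join E via nl_idx
    card(P join E) = 4000*50/(8) = 25000
    cost = 36000 + 4000*6 + 25000 = 85000
step 5: join C via merge
    card(P join C) = 25000*50/(100) = 12500
    cost = 85000 + 25000*15 + 50*6 + 25000 + 50 = 485350

485350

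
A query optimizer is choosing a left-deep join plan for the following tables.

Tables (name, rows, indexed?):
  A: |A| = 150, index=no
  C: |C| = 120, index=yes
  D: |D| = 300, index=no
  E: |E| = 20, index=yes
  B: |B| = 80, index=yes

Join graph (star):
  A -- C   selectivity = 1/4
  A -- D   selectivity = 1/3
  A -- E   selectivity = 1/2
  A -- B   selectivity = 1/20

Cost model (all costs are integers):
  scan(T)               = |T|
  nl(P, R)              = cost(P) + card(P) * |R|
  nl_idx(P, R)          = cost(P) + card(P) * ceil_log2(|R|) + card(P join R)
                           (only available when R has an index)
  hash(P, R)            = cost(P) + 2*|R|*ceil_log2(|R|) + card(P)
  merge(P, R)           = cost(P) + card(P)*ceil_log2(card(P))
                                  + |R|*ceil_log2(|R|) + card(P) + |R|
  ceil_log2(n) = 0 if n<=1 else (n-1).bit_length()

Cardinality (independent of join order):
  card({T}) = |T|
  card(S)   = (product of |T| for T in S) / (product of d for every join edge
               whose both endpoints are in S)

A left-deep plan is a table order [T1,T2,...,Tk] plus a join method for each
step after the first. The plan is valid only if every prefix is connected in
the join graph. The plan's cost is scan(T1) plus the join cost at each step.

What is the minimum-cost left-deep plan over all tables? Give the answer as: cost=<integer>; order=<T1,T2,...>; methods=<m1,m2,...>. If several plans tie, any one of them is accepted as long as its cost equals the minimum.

cost=195300; order=A,B,E,C,D; methods=hash,hash,hash,hash

Selinger DP (subsets sized 1..n):
  {A}: scan cost=150, card=150
  {C}: scan cost=120, card=120
  {D}: scan cost=300, card=300
  {E}: scan cost=20, card=20
  {B}: scan cost=80, card=80
  {AC}: card=4500; try (C,hash)→1980, (A,merge)→2430, (C,merge)→2460, (A,hash)→2640, (C,nl_idx)→5700, (A,nl)→18120 …(+1); best=1980 via (C,hash)
  {AD}: card=15000; try (A,hash)→3000, (D,merge)→4500, (A,merge)→4650, (D,hash)→5700, (D,nl)→45150, (A,nl)→45300; best=3000 via (A,hash)
  {AE}: card=1500; try (E,hash)→500, (A,merge)→1490, (E,merge)→1620, (E,nl_idx)→2400, (A,hash)→2440, (A,nl)→3020 …(+1); best=500 via (E,hash)
  {AB}: card=600; try (B,hash)→1420, (B,nl_idx)→1800, (A,merge)→2070, (B,merge)→2140, (A,hash)→2560, (A,nl)→12080 …(+1); best=1420 via (B,hash)
  {ACD}: card=450000; try (D,hash)→11880, (C,hash)→19680, (D,merge)→67980, (C,merge)→228960, (C,nl_idx)→558000, (D,nl)→1351980 …(+1); best=11880 via (D,hash)
  {ACE}: card=45000; try (C,hash)→3680, (E,hash)→6680, (C,merge)→19460, (C,nl_idx)→56000, (E,merge)→65100, (E,nl_idx)→69480 …(+2); best=3680 via (C,hash)
  {ABC}: card=18000; try (C,hash)→3700, (B,hash)→7600, (C,merge)→8980, (C,nl_idx)→23620, (B,nl_idx)→51480, (B,merge)→65620 …(+2); best=3700 via (C,hash)
  {ADE}: card=150000; try (D,hash)→7400, (E,hash)→18200, (D,merge)→21500, (E,nl_idx)→228000, (E,merge)→228120, (E,nl)→303000 …(+1); best=7400 via (D,hash)
  {ABD}: card=60000; try (D,hash)→7420, (D,merge)→11020, (B,hash)→19120, (B,nl_idx)→168000, (D,nl)→181420, (B,merge)→228640 …(+1); best=7420 via (D,hash)
  {ABE}: card=6000; try (E,hash)→2220, (B,hash)→3120, (E,merge)→8140, (E,nl_idx)→10420, (E,nl)→13420, (B,nl_idx)→17000 …(+2); best=2220 via (E,hash)
  {ACDE}: card=4500000; try (D,hash)→54080, (C,hash)→159080, (E,hash)→462080, (D,merge)→771680, (C,merge)→2858360, (C,nl_idx)→5557400 …(+5); best=54080 via (D,hash)
  {ABCD}: card=1800000; try (D,hash)→27100, (C,hash)→69100, (D,merge)→294700, (B,hash)→463000, (C,merge)→1028380, (C,nl_idx)→2227420 …(+5); best=27100 via (D,hash)
  {ABCE}: card=180000; try (C,hash)→9900, (E,hash)→21900, (B,hash)→49800, (C,merge)→87180, (C,nl_idx)→224220, (E,nl_idx)→273700 …(+6); best=9900 via (C,hash)
  {ABDE}: card=600000; try (D,hash)→13620, (E,hash)→67620, (D,merge)→89220, (B,hash)→158520, (E,nl_idx)→907420, (E,merge)→1027540 …(+5); best=13620 via (D,hash)
  {ABCDE}: card=18000000; try (D,hash)→195300, (C,hash)→615300, (E,hash)→1827300, (D,merge)→3432900, (B,hash)→4555200, (C,merge)→12614580 …(+9); best=195300 via (D,hash)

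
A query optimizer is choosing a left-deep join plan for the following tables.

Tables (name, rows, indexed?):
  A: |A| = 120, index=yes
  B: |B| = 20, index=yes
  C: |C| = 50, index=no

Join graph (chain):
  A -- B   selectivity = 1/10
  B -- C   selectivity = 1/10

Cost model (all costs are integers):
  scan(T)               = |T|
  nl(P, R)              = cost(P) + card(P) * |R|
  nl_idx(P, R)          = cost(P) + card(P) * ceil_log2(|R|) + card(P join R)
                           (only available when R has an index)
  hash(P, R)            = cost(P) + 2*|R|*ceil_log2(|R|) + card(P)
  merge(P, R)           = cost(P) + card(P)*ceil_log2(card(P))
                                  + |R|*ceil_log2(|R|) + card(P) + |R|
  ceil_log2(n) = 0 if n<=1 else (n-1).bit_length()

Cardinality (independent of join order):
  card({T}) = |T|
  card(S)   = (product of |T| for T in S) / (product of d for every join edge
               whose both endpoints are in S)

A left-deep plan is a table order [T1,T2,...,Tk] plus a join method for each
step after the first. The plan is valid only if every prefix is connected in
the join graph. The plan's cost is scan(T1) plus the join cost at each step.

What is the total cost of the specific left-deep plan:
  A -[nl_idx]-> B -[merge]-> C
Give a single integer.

3470

step 1: scan A: cost=120, card=120
step 2: join B via nl_idx
    card(P join B) = 120*20/(10) = 240
    cost = 120 + 120*5 + 240 = 960
step 3: join C via merge
    card(P join C) = 240*50/(10) = 1200
    cost = 960 + 240*8 + 50*6 + 240 + 50 = 3470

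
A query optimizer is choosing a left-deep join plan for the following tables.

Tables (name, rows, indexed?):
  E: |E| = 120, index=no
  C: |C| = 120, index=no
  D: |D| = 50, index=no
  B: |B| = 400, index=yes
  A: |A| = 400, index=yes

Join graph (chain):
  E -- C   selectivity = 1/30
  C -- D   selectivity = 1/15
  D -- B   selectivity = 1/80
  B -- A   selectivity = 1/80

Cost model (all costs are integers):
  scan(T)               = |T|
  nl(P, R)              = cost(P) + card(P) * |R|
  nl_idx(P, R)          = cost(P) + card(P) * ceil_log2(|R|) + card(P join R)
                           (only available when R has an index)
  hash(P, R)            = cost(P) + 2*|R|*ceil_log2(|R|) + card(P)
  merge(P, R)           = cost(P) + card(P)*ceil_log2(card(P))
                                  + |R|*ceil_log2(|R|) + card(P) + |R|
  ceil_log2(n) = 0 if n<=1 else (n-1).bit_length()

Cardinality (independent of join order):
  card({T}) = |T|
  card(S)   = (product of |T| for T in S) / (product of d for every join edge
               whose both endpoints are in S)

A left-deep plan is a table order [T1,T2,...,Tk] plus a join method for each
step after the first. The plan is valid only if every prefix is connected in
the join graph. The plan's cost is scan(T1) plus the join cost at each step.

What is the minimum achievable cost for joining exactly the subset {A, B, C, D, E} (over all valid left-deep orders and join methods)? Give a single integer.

18860

Selinger DP over subsets of {A,B,C,D,E}:
  {E}: scan cost=120, card=120
  {C}: scan cost=120, card=120
  {D}: scan cost=50, card=50
  {B}: scan cost=400, card=400
  {A}: scan cost=400, card=400
  {CE}: card=480; try (E,hash)→1920, (C,hash)→1920, (E,merge)→2040, (C,merge)→2040, (E,nl)→14520, (C,nl)→14520; best=1920 via (E,hash)
  {CD}: card=400; try (D,hash)→840, (C,merge)→1360, (D,merge)→1430, (C,hash)→1780, (C,nl)→6050, (D,nl)→6120; best=840 via (D,hash)
  {BD}: card=250; try (B,nl_idx)→750, (D,hash)→1400, (B,merge)→4400, (D,merge)→4750, (B,hash)→7300, (B,nl)→20050 …(+1); best=750 via (B,nl_idx)
  {AB}: card=2000; try (B,nl_idx)→6000, (A,nl_idx)→6000, (B,hash)→8000, (A,hash)→8000, (B,merge)→8400, (A,merge)→8400 …(+2); best=6000 via (B,nl_idx)
  {CDE}: card=1600; try (E,hash)→2920, (D,hash)→3000, (E,merge)→5800, (D,merge)→7070, (D,nl)→25920, (E,nl)→48840; best=2920 via (E,hash)
  {BCD}: card=2000; try (C,hash)→2680, (C,merge)→3960, (B,nl_idx)→6440, (B,hash)→8440, (B,merge)→8840, (C,nl)→30750 …(+1); best=2680 via (C,hash)
  {ABD}: card=1250; try (A,nl_idx)→4250, (A,merge)→7000, (A,hash)→8200, (D,hash)→8600, (D,merge)→30350, (A,nl)→100750 …(+1); best=4250 via (A,nl_idx)
  {BCDE}: card=8000; try (E,hash)→6360, (B,hash)→11720, (B,nl_idx)→25320, (B,merge)→26120, (E,merge)→27640, (E,nl)→242680 …(+1); best=6360 via (E,hash)
  {ABCD}: card=10000; try (C,hash)→7180, (A,hash)→11880, (C,merge)→20210, (A,merge)→30680, (A,nl_idx)→30680, (C,nl)→154250 …(+1); best=7180 via (C,hash)
  {ABCDE}: card=40000; try (E,hash)→18860, (A,hash)→21560, (A,nl_idx)→118360, (A,merge)→122360, (E,merge)→158140, (E,nl)→1207180 …(+1); best=18860 via (E,hash)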